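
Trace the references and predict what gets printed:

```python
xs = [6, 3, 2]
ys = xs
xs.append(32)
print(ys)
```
[6, 3, 2, 32]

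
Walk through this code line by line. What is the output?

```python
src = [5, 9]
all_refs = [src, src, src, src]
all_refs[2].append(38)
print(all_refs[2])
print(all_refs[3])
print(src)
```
[5, 9, 38]
[5, 9, 38]
[5, 9, 38]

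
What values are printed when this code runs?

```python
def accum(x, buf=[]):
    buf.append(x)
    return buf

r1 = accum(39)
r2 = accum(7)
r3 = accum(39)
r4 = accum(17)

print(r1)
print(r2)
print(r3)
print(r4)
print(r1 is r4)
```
[39, 7, 39, 17]
[39, 7, 39, 17]
[39, 7, 39, 17]
[39, 7, 39, 17]
True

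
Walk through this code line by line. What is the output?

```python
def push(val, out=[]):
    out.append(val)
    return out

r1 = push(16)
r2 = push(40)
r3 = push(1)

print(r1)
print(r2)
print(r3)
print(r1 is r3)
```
[16, 40, 1]
[16, 40, 1]
[16, 40, 1]
True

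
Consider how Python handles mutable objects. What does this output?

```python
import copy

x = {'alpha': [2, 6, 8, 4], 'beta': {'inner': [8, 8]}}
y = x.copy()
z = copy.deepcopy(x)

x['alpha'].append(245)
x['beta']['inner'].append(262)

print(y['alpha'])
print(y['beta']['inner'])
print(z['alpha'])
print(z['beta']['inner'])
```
[2, 6, 8, 4, 245]
[8, 8, 262]
[2, 6, 8, 4]
[8, 8]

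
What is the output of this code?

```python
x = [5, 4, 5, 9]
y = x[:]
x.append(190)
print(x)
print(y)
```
[5, 4, 5, 9, 190]
[5, 4, 5, 9]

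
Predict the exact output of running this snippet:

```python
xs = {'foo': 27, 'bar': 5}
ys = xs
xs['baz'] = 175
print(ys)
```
{'foo': 27, 'bar': 5, 'baz': 175}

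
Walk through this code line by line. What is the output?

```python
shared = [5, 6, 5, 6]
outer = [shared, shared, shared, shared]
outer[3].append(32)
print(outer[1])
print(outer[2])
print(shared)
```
[5, 6, 5, 6, 32]
[5, 6, 5, 6, 32]
[5, 6, 5, 6, 32]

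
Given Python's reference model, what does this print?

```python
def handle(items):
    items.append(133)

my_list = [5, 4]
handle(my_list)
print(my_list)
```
[5, 4, 133]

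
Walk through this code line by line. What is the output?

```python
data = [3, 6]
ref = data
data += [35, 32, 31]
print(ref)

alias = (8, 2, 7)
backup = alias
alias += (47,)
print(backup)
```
[3, 6, 35, 32, 31]
(8, 2, 7)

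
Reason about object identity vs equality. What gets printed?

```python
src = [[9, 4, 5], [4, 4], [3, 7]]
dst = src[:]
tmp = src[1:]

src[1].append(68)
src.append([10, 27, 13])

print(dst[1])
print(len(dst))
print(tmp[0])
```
[4, 4, 68]
3
[4, 4, 68]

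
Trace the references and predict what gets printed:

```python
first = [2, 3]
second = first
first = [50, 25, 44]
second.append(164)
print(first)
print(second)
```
[50, 25, 44]
[2, 3, 164]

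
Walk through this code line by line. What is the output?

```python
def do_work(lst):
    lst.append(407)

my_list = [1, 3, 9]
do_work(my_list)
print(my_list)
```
[1, 3, 9, 407]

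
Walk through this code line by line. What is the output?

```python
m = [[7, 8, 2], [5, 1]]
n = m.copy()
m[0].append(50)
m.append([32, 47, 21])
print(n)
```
[[7, 8, 2, 50], [5, 1]]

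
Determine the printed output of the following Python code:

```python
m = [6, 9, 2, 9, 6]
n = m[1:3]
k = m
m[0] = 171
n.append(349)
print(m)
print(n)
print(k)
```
[171, 9, 2, 9, 6]
[9, 2, 349]
[171, 9, 2, 9, 6]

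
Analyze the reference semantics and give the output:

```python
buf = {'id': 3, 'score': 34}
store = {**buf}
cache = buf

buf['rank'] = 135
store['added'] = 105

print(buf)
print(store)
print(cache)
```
{'id': 3, 'score': 34, 'rank': 135}
{'id': 3, 'score': 34, 'added': 105}
{'id': 3, 'score': 34, 'rank': 135}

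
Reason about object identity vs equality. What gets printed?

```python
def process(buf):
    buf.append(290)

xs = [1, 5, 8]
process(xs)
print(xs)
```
[1, 5, 8, 290]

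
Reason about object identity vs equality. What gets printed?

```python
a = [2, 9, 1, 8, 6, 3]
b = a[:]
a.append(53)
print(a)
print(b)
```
[2, 9, 1, 8, 6, 3, 53]
[2, 9, 1, 8, 6, 3]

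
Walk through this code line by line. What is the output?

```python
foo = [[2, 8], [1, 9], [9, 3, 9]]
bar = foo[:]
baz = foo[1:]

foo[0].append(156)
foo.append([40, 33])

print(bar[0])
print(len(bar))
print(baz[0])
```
[2, 8, 156]
3
[1, 9]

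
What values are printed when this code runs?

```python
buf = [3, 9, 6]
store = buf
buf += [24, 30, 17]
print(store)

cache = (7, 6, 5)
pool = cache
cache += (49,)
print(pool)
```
[3, 9, 6, 24, 30, 17]
(7, 6, 5)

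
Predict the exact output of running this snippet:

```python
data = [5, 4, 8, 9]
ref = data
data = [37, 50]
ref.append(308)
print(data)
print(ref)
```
[37, 50]
[5, 4, 8, 9, 308]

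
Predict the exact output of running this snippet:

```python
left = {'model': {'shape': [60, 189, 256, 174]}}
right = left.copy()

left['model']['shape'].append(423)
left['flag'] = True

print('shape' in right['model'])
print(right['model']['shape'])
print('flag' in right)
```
True
[60, 189, 256, 174, 423]
False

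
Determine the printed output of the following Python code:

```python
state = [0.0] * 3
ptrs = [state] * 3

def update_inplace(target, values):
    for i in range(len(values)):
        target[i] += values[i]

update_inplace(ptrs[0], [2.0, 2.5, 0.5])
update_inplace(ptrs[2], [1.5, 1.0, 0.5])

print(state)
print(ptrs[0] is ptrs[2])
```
[3.5, 3.5, 1.0]
True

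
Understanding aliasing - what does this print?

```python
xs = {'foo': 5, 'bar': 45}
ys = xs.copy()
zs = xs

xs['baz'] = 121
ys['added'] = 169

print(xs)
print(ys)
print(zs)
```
{'foo': 5, 'bar': 45, 'baz': 121}
{'foo': 5, 'bar': 45, 'added': 169}
{'foo': 5, 'bar': 45, 'baz': 121}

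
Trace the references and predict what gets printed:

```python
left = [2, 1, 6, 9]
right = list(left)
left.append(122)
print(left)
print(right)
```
[2, 1, 6, 9, 122]
[2, 1, 6, 9]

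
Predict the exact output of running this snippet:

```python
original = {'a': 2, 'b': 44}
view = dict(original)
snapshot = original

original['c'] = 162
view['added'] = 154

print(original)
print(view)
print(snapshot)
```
{'a': 2, 'b': 44, 'c': 162}
{'a': 2, 'b': 44, 'added': 154}
{'a': 2, 'b': 44, 'c': 162}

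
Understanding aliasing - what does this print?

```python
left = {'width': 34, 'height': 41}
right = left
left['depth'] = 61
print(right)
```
{'width': 34, 'height': 41, 'depth': 61}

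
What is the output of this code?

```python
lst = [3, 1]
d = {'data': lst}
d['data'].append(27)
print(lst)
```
[3, 1, 27]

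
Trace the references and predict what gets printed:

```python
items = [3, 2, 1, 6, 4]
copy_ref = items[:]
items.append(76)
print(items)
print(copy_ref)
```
[3, 2, 1, 6, 4, 76]
[3, 2, 1, 6, 4]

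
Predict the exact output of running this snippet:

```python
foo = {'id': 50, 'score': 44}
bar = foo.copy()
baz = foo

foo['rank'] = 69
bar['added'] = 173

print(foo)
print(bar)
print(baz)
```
{'id': 50, 'score': 44, 'rank': 69}
{'id': 50, 'score': 44, 'added': 173}
{'id': 50, 'score': 44, 'rank': 69}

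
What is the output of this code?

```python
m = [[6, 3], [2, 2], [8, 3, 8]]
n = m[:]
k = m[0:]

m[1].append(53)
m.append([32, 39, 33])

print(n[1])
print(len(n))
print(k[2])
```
[2, 2, 53]
3
[8, 3, 8]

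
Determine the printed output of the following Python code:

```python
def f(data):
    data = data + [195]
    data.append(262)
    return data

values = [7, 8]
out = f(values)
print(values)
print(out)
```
[7, 8]
[7, 8, 195, 262]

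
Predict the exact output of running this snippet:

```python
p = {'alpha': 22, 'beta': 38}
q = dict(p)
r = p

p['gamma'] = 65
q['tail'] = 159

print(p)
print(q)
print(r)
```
{'alpha': 22, 'beta': 38, 'gamma': 65}
{'alpha': 22, 'beta': 38, 'tail': 159}
{'alpha': 22, 'beta': 38, 'gamma': 65}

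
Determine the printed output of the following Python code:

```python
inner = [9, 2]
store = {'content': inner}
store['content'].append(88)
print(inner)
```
[9, 2, 88]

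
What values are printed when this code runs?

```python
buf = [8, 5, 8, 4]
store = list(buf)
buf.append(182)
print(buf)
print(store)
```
[8, 5, 8, 4, 182]
[8, 5, 8, 4]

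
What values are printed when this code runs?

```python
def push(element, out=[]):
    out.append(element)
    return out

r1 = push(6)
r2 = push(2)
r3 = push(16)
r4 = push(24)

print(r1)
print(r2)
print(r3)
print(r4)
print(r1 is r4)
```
[6, 2, 16, 24]
[6, 2, 16, 24]
[6, 2, 16, 24]
[6, 2, 16, 24]
True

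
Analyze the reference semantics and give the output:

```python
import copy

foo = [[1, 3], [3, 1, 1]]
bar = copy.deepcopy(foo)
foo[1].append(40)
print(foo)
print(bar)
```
[[1, 3], [3, 1, 1, 40]]
[[1, 3], [3, 1, 1]]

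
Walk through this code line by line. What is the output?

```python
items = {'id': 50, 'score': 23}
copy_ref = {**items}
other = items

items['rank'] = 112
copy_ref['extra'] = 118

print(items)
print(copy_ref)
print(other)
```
{'id': 50, 'score': 23, 'rank': 112}
{'id': 50, 'score': 23, 'extra': 118}
{'id': 50, 'score': 23, 'rank': 112}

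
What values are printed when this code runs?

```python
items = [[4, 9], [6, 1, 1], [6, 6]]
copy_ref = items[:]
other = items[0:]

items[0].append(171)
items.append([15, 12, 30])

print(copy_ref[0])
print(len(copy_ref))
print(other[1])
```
[4, 9, 171]
3
[6, 1, 1]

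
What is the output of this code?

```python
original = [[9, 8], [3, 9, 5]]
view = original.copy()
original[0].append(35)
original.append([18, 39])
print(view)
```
[[9, 8, 35], [3, 9, 5]]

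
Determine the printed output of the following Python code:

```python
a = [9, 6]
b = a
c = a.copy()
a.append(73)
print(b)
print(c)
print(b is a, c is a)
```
[9, 6, 73]
[9, 6]
True False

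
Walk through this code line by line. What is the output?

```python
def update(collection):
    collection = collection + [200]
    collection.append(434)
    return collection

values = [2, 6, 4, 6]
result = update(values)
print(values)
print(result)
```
[2, 6, 4, 6]
[2, 6, 4, 6, 200, 434]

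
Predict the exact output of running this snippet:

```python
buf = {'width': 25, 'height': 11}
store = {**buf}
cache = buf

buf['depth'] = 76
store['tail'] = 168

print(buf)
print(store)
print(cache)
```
{'width': 25, 'height': 11, 'depth': 76}
{'width': 25, 'height': 11, 'tail': 168}
{'width': 25, 'height': 11, 'depth': 76}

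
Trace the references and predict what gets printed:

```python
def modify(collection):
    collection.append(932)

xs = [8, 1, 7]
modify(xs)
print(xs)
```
[8, 1, 7, 932]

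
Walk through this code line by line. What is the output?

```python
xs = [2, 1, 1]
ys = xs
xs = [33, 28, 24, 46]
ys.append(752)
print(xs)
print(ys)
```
[33, 28, 24, 46]
[2, 1, 1, 752]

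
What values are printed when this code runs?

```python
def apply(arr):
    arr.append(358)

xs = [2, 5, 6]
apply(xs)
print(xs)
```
[2, 5, 6, 358]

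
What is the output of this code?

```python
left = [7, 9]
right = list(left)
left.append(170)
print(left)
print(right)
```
[7, 9, 170]
[7, 9]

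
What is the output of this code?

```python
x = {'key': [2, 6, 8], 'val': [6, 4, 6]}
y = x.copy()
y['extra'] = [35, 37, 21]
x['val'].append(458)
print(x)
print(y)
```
{'key': [2, 6, 8], 'val': [6, 4, 6, 458]}
{'key': [2, 6, 8], 'val': [6, 4, 6, 458], 'extra': [35, 37, 21]}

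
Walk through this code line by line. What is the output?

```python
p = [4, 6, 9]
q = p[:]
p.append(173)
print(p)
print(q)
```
[4, 6, 9, 173]
[4, 6, 9]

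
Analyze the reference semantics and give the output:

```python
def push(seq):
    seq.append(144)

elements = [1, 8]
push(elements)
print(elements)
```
[1, 8, 144]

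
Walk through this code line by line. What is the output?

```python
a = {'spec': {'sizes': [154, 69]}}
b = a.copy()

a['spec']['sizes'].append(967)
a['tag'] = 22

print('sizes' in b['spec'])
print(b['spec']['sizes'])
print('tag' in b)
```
True
[154, 69, 967]
False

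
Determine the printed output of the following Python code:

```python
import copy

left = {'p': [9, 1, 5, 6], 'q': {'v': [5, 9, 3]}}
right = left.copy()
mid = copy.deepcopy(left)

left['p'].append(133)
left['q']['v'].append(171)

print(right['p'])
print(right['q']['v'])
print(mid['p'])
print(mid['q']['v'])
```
[9, 1, 5, 6, 133]
[5, 9, 3, 171]
[9, 1, 5, 6]
[5, 9, 3]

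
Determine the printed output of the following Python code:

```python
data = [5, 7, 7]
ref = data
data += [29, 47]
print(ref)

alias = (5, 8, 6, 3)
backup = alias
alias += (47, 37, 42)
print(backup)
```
[5, 7, 7, 29, 47]
(5, 8, 6, 3)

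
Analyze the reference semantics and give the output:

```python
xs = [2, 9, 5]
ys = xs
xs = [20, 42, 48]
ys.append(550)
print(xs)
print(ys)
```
[20, 42, 48]
[2, 9, 5, 550]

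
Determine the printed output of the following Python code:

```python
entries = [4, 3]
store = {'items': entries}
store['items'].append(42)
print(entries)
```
[4, 3, 42]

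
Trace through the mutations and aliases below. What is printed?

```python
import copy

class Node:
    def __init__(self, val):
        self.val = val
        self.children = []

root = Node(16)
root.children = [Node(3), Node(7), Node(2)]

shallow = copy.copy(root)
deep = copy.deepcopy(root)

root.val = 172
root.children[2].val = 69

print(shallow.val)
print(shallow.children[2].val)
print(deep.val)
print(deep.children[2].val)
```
16
69
16
2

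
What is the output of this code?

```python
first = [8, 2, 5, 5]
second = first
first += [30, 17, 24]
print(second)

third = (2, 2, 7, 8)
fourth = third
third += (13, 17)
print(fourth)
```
[8, 2, 5, 5, 30, 17, 24]
(2, 2, 7, 8)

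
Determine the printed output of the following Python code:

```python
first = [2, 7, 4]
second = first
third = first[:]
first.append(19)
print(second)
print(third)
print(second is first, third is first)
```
[2, 7, 4, 19]
[2, 7, 4]
True False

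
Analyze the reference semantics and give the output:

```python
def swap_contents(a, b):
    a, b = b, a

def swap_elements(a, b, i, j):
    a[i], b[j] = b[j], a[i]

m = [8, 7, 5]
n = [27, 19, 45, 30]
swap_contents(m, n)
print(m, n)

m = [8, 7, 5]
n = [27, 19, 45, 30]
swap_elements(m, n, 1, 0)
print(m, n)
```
[8, 7, 5] [27, 19, 45, 30]
[8, 27, 5] [7, 19, 45, 30]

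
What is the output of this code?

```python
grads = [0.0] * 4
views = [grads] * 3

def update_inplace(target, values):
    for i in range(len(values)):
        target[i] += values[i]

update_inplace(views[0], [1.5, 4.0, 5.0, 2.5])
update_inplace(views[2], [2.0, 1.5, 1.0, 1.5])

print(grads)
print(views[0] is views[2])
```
[3.5, 5.5, 6.0, 4.0]
True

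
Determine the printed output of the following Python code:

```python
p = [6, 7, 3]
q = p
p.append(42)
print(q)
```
[6, 7, 3, 42]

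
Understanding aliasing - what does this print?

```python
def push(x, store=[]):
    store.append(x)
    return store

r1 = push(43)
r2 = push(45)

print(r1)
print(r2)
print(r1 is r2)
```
[43, 45]
[43, 45]
True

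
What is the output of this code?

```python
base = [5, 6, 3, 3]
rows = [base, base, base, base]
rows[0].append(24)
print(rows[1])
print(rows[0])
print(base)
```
[5, 6, 3, 3, 24]
[5, 6, 3, 3, 24]
[5, 6, 3, 3, 24]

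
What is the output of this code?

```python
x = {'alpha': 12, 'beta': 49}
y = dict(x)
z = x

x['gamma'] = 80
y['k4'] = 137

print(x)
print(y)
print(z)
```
{'alpha': 12, 'beta': 49, 'gamma': 80}
{'alpha': 12, 'beta': 49, 'k4': 137}
{'alpha': 12, 'beta': 49, 'gamma': 80}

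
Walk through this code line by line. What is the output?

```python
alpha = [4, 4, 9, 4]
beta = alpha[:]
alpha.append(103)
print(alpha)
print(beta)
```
[4, 4, 9, 4, 103]
[4, 4, 9, 4]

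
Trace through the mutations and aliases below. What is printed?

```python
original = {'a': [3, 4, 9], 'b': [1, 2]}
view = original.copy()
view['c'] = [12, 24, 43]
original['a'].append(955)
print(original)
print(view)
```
{'a': [3, 4, 9, 955], 'b': [1, 2]}
{'a': [3, 4, 9, 955], 'b': [1, 2], 'c': [12, 24, 43]}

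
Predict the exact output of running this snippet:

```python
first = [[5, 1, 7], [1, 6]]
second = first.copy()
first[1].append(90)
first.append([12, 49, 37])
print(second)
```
[[5, 1, 7], [1, 6, 90]]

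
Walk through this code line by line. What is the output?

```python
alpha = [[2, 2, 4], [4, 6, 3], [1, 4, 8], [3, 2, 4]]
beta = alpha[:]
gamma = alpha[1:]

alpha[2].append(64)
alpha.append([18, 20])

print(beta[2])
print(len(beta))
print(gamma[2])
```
[1, 4, 8, 64]
4
[3, 2, 4]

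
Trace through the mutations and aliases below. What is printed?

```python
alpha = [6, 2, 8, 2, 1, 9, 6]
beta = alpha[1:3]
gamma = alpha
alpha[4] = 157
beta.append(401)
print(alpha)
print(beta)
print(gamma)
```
[6, 2, 8, 2, 157, 9, 6]
[2, 8, 401]
[6, 2, 8, 2, 157, 9, 6]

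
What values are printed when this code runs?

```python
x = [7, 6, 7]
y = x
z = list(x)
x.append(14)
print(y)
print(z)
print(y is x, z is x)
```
[7, 6, 7, 14]
[7, 6, 7]
True False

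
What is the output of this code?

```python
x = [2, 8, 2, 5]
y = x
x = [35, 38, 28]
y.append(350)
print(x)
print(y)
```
[35, 38, 28]
[2, 8, 2, 5, 350]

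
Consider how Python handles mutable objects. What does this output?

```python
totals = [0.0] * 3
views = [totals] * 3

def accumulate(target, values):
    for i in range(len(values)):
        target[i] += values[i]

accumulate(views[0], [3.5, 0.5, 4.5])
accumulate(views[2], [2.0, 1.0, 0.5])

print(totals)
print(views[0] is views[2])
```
[5.5, 1.5, 5.0]
True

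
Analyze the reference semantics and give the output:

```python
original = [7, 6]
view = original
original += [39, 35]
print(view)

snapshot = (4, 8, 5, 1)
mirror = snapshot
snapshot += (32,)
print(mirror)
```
[7, 6, 39, 35]
(4, 8, 5, 1)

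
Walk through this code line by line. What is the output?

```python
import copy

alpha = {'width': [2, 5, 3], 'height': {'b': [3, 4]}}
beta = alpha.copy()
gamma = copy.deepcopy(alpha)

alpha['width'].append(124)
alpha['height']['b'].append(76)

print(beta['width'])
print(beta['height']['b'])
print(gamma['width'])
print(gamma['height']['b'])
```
[2, 5, 3, 124]
[3, 4, 76]
[2, 5, 3]
[3, 4]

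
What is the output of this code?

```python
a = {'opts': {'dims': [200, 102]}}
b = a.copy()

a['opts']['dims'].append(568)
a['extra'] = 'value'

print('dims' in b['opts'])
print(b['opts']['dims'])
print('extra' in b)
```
True
[200, 102, 568]
False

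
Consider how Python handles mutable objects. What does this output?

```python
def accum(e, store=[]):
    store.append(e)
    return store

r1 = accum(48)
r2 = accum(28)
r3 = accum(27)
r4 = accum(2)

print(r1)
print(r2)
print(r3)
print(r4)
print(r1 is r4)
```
[48, 28, 27, 2]
[48, 28, 27, 2]
[48, 28, 27, 2]
[48, 28, 27, 2]
True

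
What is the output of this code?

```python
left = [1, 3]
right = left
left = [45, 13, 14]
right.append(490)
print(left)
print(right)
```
[45, 13, 14]
[1, 3, 490]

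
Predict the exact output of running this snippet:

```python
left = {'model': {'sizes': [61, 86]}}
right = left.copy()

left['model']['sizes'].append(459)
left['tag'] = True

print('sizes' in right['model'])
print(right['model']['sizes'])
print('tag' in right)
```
True
[61, 86, 459]
False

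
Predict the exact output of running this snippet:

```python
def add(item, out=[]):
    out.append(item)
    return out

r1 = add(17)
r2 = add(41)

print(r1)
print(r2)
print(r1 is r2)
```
[17, 41]
[17, 41]
True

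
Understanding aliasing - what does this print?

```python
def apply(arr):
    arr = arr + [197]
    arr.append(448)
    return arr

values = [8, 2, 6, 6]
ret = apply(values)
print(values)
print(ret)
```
[8, 2, 6, 6]
[8, 2, 6, 6, 197, 448]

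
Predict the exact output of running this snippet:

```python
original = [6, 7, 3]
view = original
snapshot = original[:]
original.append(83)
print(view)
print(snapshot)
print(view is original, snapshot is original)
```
[6, 7, 3, 83]
[6, 7, 3]
True False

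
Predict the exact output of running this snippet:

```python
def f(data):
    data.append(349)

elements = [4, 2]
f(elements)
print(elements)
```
[4, 2, 349]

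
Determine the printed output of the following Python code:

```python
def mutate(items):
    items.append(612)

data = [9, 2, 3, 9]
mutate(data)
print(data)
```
[9, 2, 3, 9, 612]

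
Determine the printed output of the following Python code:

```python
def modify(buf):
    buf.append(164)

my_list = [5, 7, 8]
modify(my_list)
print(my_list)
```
[5, 7, 8, 164]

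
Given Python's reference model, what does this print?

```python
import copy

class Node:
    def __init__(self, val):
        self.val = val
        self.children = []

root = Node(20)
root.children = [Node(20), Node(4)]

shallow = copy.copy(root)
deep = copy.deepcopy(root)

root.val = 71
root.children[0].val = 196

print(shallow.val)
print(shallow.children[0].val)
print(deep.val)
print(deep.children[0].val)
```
20
196
20
20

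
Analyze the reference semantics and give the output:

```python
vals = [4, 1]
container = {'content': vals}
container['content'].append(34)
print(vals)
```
[4, 1, 34]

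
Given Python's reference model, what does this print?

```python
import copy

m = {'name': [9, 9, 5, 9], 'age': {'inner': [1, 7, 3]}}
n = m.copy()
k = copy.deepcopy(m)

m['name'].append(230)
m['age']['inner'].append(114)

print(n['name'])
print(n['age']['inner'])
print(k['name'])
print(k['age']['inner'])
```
[9, 9, 5, 9, 230]
[1, 7, 3, 114]
[9, 9, 5, 9]
[1, 7, 3]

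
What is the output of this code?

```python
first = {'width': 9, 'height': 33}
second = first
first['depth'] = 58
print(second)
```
{'width': 9, 'height': 33, 'depth': 58}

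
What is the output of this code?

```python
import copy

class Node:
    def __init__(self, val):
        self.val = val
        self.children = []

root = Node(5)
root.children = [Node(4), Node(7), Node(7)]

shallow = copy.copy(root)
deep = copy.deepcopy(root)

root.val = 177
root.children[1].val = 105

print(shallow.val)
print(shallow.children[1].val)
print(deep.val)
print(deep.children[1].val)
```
5
105
5
7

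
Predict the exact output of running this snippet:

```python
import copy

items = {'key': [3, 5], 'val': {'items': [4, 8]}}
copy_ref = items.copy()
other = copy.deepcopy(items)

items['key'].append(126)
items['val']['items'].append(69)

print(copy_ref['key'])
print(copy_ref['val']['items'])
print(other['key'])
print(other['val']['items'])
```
[3, 5, 126]
[4, 8, 69]
[3, 5]
[4, 8]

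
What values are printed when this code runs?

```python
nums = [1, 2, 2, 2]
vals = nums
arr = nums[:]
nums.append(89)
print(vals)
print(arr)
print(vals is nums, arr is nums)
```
[1, 2, 2, 2, 89]
[1, 2, 2, 2]
True False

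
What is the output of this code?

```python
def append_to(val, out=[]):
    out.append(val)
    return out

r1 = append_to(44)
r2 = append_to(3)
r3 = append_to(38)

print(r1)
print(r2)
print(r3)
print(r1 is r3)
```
[44, 3, 38]
[44, 3, 38]
[44, 3, 38]
True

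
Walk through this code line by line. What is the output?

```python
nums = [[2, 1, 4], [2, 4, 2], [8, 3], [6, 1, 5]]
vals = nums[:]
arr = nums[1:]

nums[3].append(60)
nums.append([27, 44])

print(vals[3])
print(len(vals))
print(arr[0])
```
[6, 1, 5, 60]
4
[2, 4, 2]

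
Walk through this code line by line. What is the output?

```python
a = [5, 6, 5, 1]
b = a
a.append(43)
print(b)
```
[5, 6, 5, 1, 43]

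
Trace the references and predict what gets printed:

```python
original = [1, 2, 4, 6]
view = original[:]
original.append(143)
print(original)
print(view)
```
[1, 2, 4, 6, 143]
[1, 2, 4, 6]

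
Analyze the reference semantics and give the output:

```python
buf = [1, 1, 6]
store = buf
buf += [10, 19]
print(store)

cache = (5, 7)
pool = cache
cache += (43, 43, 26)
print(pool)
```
[1, 1, 6, 10, 19]
(5, 7)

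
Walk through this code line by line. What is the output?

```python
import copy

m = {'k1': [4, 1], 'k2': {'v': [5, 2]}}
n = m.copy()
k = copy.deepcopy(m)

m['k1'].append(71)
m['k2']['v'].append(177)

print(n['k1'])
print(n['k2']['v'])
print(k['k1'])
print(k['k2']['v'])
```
[4, 1, 71]
[5, 2, 177]
[4, 1]
[5, 2]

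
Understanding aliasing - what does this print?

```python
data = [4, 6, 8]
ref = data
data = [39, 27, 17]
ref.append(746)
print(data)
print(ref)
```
[39, 27, 17]
[4, 6, 8, 746]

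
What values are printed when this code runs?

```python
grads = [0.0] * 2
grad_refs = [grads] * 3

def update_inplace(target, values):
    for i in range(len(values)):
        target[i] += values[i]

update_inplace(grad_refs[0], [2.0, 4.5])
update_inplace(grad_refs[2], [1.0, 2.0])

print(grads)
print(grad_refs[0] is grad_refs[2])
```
[3.0, 6.5]
True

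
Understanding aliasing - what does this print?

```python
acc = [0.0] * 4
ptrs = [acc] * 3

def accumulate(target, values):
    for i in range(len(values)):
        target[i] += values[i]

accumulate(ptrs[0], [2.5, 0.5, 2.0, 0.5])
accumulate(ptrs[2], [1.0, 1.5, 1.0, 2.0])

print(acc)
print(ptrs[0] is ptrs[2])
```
[3.5, 2.0, 3.0, 2.5]
True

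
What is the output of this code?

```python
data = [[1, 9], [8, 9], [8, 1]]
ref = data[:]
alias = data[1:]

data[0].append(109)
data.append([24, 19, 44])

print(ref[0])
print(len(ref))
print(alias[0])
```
[1, 9, 109]
3
[8, 9]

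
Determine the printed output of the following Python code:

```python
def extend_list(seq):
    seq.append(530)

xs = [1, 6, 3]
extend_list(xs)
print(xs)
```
[1, 6, 3, 530]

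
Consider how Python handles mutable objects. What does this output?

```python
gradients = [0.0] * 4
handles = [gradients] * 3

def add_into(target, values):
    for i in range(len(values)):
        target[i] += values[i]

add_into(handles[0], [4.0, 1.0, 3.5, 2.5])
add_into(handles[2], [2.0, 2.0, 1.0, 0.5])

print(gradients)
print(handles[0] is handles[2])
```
[6.0, 3.0, 4.5, 3.0]
True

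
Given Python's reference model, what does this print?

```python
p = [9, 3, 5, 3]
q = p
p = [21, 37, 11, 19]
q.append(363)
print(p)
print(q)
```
[21, 37, 11, 19]
[9, 3, 5, 3, 363]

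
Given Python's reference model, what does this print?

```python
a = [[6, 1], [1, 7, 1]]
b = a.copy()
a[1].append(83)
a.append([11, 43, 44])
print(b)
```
[[6, 1], [1, 7, 1, 83]]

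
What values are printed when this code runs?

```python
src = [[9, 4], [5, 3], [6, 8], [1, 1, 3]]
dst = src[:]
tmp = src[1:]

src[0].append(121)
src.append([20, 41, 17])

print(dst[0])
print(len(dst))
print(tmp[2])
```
[9, 4, 121]
4
[1, 1, 3]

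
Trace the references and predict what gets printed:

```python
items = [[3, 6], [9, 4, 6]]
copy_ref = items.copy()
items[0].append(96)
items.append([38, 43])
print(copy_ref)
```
[[3, 6, 96], [9, 4, 6]]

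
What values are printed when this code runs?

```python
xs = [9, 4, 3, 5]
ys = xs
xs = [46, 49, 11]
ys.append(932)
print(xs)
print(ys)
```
[46, 49, 11]
[9, 4, 3, 5, 932]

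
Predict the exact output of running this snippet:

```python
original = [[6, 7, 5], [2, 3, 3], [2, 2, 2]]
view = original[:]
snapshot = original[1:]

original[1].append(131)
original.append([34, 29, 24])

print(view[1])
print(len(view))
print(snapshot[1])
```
[2, 3, 3, 131]
3
[2, 2, 2]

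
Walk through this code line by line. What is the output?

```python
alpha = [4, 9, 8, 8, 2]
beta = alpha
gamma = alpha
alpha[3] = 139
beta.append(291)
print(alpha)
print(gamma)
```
[4, 9, 8, 139, 2, 291]
[4, 9, 8, 139, 2, 291]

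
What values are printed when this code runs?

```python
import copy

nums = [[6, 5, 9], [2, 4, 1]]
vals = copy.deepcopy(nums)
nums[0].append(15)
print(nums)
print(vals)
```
[[6, 5, 9, 15], [2, 4, 1]]
[[6, 5, 9], [2, 4, 1]]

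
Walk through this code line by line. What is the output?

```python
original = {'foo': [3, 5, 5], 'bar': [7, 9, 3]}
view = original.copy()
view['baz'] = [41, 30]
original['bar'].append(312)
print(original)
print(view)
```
{'foo': [3, 5, 5], 'bar': [7, 9, 3, 312]}
{'foo': [3, 5, 5], 'bar': [7, 9, 3, 312], 'baz': [41, 30]}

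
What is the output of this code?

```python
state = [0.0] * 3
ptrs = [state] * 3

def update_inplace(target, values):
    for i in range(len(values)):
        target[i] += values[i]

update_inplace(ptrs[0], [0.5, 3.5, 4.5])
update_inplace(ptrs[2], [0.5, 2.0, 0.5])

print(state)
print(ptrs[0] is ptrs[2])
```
[1.0, 5.5, 5.0]
True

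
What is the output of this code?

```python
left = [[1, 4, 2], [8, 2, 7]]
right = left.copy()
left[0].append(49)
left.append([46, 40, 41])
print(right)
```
[[1, 4, 2, 49], [8, 2, 7]]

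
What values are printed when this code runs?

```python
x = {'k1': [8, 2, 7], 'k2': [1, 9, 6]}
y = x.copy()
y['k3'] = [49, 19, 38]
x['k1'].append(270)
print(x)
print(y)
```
{'k1': [8, 2, 7, 270], 'k2': [1, 9, 6]}
{'k1': [8, 2, 7, 270], 'k2': [1, 9, 6], 'k3': [49, 19, 38]}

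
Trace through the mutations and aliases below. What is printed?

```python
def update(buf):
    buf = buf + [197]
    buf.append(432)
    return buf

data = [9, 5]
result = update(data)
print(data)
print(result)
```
[9, 5]
[9, 5, 197, 432]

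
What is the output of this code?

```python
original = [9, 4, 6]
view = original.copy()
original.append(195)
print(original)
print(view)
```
[9, 4, 6, 195]
[9, 4, 6]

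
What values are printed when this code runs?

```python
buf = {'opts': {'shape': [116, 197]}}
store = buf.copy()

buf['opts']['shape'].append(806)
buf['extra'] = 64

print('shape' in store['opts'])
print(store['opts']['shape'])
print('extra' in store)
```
True
[116, 197, 806]
False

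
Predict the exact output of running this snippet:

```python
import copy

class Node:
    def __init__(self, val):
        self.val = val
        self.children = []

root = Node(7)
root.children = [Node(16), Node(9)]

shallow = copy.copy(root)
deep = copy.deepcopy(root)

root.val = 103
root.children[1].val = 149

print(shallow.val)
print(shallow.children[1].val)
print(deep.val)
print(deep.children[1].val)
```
7
149
7
9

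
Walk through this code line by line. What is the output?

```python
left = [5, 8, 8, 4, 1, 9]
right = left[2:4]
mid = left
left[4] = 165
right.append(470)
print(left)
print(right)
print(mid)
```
[5, 8, 8, 4, 165, 9]
[8, 4, 470]
[5, 8, 8, 4, 165, 9]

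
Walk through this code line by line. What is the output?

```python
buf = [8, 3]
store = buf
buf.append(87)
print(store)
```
[8, 3, 87]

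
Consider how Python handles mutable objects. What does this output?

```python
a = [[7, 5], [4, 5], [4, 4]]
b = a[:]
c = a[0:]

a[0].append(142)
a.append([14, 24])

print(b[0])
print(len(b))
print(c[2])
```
[7, 5, 142]
3
[4, 4]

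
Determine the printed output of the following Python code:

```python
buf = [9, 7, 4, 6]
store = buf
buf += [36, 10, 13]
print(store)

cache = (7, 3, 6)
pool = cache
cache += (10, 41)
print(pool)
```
[9, 7, 4, 6, 36, 10, 13]
(7, 3, 6)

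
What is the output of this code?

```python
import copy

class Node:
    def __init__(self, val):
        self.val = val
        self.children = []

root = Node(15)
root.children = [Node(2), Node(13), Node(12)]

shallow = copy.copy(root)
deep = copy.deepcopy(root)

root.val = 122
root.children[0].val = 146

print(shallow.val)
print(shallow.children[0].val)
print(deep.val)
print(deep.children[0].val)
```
15
146
15
2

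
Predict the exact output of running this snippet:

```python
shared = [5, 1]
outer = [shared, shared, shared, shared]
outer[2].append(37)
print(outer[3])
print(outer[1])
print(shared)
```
[5, 1, 37]
[5, 1, 37]
[5, 1, 37]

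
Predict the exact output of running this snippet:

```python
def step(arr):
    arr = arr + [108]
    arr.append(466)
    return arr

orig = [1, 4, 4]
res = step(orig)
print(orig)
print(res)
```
[1, 4, 4]
[1, 4, 4, 108, 466]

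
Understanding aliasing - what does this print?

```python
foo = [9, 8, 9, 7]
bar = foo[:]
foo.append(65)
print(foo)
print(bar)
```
[9, 8, 9, 7, 65]
[9, 8, 9, 7]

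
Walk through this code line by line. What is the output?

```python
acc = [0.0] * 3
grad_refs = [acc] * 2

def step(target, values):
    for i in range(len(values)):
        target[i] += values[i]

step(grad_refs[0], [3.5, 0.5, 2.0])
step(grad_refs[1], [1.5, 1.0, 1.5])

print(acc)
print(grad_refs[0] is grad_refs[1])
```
[5.0, 1.5, 3.5]
True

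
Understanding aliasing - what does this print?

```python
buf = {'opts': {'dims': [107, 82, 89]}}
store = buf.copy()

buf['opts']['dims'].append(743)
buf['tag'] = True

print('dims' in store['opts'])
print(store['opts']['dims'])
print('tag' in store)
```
True
[107, 82, 89, 743]
False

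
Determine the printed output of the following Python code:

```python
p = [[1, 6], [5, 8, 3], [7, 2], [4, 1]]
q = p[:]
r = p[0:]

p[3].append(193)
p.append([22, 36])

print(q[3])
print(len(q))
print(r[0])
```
[4, 1, 193]
4
[1, 6]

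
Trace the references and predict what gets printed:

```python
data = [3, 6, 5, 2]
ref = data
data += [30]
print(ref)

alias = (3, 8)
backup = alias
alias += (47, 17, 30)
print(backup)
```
[3, 6, 5, 2, 30]
(3, 8)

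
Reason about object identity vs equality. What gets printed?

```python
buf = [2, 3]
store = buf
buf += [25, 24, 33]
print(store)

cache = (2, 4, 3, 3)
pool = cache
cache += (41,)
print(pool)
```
[2, 3, 25, 24, 33]
(2, 4, 3, 3)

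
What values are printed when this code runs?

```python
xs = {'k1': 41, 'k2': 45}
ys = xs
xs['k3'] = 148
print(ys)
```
{'k1': 41, 'k2': 45, 'k3': 148}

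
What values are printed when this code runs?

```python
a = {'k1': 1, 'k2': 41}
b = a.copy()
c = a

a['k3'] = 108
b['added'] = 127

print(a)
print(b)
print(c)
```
{'k1': 1, 'k2': 41, 'k3': 108}
{'k1': 1, 'k2': 41, 'added': 127}
{'k1': 1, 'k2': 41, 'k3': 108}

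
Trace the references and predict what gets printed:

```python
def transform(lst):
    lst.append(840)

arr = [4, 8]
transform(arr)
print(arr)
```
[4, 8, 840]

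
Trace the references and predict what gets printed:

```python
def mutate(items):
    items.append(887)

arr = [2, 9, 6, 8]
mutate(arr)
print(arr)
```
[2, 9, 6, 8, 887]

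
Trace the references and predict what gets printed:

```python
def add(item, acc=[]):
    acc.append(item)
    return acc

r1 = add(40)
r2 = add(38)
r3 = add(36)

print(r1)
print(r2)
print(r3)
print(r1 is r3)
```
[40, 38, 36]
[40, 38, 36]
[40, 38, 36]
True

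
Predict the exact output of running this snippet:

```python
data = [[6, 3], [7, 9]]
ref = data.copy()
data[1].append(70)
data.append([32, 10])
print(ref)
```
[[6, 3], [7, 9, 70]]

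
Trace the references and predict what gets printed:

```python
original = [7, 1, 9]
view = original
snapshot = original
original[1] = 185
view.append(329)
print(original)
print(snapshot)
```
[7, 185, 9, 329]
[7, 185, 9, 329]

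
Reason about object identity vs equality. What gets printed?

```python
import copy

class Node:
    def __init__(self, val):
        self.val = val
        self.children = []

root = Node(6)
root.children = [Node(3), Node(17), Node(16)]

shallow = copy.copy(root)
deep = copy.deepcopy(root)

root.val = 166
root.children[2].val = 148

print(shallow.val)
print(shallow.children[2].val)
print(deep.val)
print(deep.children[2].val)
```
6
148
6
16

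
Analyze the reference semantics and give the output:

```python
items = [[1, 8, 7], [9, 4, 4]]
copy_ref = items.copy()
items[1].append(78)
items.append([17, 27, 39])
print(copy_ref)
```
[[1, 8, 7], [9, 4, 4, 78]]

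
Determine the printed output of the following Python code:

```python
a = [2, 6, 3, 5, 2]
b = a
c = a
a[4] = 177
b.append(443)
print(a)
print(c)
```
[2, 6, 3, 5, 177, 443]
[2, 6, 3, 5, 177, 443]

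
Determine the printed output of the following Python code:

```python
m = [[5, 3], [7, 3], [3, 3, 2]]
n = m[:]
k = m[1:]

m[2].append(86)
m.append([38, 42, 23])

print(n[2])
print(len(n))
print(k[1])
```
[3, 3, 2, 86]
3
[3, 3, 2, 86]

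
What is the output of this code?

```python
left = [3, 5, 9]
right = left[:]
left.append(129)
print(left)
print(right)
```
[3, 5, 9, 129]
[3, 5, 9]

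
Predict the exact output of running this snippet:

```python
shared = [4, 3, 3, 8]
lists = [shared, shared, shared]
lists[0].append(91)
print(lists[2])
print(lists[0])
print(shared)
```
[4, 3, 3, 8, 91]
[4, 3, 3, 8, 91]
[4, 3, 3, 8, 91]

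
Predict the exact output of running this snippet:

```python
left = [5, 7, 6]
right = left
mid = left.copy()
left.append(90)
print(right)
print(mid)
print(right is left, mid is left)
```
[5, 7, 6, 90]
[5, 7, 6]
True False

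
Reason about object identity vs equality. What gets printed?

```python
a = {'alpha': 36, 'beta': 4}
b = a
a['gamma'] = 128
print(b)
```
{'alpha': 36, 'beta': 4, 'gamma': 128}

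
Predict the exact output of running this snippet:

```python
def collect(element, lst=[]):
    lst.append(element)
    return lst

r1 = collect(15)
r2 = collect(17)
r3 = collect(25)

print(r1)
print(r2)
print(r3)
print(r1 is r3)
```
[15, 17, 25]
[15, 17, 25]
[15, 17, 25]
True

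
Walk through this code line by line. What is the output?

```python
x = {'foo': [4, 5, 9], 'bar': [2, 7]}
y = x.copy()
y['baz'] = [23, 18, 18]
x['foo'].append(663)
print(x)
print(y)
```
{'foo': [4, 5, 9, 663], 'bar': [2, 7]}
{'foo': [4, 5, 9, 663], 'bar': [2, 7], 'baz': [23, 18, 18]}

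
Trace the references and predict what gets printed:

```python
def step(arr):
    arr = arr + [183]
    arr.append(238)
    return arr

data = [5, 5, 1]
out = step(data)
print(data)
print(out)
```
[5, 5, 1]
[5, 5, 1, 183, 238]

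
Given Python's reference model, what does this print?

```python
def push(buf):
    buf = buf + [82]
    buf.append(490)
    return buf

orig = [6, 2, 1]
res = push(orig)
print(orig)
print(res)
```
[6, 2, 1]
[6, 2, 1, 82, 490]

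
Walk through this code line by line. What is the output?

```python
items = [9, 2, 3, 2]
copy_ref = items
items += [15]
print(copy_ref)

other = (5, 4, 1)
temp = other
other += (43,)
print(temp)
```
[9, 2, 3, 2, 15]
(5, 4, 1)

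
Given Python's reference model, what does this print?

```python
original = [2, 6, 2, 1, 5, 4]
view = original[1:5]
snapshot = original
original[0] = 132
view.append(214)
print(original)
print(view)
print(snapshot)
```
[132, 6, 2, 1, 5, 4]
[6, 2, 1, 5, 214]
[132, 6, 2, 1, 5, 4]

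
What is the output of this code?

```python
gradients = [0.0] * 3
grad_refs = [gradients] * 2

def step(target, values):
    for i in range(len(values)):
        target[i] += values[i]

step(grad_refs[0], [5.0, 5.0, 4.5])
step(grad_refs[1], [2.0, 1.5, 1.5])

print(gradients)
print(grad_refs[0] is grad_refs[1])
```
[7.0, 6.5, 6.0]
True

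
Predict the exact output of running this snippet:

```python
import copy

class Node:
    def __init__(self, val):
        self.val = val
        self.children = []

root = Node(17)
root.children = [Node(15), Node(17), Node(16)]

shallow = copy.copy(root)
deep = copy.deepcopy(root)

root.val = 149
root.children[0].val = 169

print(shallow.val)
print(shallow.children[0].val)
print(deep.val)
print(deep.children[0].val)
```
17
169
17
15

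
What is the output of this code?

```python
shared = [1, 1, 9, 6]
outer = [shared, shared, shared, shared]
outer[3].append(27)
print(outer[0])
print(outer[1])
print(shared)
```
[1, 1, 9, 6, 27]
[1, 1, 9, 6, 27]
[1, 1, 9, 6, 27]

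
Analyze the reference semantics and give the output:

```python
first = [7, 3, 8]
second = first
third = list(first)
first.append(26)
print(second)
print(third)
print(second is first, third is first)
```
[7, 3, 8, 26]
[7, 3, 8]
True False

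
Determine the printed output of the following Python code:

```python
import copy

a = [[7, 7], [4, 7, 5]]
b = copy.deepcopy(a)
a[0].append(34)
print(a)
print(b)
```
[[7, 7, 34], [4, 7, 5]]
[[7, 7], [4, 7, 5]]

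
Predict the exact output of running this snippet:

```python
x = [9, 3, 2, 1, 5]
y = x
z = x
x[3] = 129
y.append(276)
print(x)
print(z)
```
[9, 3, 2, 129, 5, 276]
[9, 3, 2, 129, 5, 276]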